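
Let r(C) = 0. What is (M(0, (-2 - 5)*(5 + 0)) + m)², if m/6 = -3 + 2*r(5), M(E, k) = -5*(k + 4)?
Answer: 18769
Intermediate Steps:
M(E, k) = -20 - 5*k (M(E, k) = -5*(4 + k) = -20 - 5*k)
m = -18 (m = 6*(-3 + 2*0) = 6*(-3 + 0) = 6*(-3) = -18)
(M(0, (-2 - 5)*(5 + 0)) + m)² = ((-20 - 5*(-2 - 5)*(5 + 0)) - 18)² = ((-20 - (-35)*5) - 18)² = ((-20 - 5*(-35)) - 18)² = ((-20 + 175) - 18)² = (155 - 18)² = 137² = 18769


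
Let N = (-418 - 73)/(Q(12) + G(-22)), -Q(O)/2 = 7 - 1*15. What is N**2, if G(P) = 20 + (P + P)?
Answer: 241081/64 ≈ 3766.9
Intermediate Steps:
G(P) = 20 + 2*P
Q(O) = 16 (Q(O) = -2*(7 - 1*15) = -2*(7 - 15) = -2*(-8) = 16)
N = 491/8 (N = (-418 - 73)/(16 + (20 + 2*(-22))) = -491/(16 + (20 - 44)) = -491/(16 - 24) = -491/(-8) = -491*(-1/8) = 491/8 ≈ 61.375)
N**2 = (491/8)**2 = 241081/64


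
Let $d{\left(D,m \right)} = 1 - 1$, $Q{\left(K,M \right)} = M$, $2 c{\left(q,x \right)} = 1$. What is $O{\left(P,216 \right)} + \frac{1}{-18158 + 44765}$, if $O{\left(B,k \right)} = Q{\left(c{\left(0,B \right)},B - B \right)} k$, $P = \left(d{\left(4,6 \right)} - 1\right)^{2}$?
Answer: $\frac{1}{26607} \approx 3.7584 \cdot 10^{-5}$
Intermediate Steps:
$c{\left(q,x \right)} = \frac{1}{2}$ ($c{\left(q,x \right)} = \frac{1}{2} \cdot 1 = \frac{1}{2}$)
$d{\left(D,m \right)} = 0$ ($d{\left(D,m \right)} = 1 - 1 = 0$)
$P = 1$ ($P = \left(0 - 1\right)^{2} = \left(-1\right)^{2} = 1$)
$O{\left(B,k \right)} = 0$ ($O{\left(B,k \right)} = \left(B - B\right) k = 0 k = 0$)
$O{\left(P,216 \right)} + \frac{1}{-18158 + 44765} = 0 + \frac{1}{-18158 + 44765} = 0 + \frac{1}{26607} = \frac{1}{26607}$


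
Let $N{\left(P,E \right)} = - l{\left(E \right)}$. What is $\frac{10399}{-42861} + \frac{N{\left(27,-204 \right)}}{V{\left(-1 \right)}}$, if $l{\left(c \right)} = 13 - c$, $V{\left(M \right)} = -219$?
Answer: $\frac{780384}{1042951} \approx 0.74825$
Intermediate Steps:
$N{\left(P,E \right)} = -13 + E$ ($N{\left(P,E \right)} = - (13 - E) = -13 + E$)
$\frac{10399}{-42861} + \frac{N{\left(27,-204 \right)}}{V{\left(-1 \right)}} = \frac{10399}{-42861} + \frac{-13 - 204}{-219} = 10399 \left(- \frac{1}{42861}\right) - - \frac{217}{219} = - \frac{10399}{42861} + \frac{217}{219} = \frac{780384}{1042951}$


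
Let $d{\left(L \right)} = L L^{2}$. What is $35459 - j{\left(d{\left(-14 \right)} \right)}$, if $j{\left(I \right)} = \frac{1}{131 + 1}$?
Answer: $\frac{4680587}{132} \approx 35459.0$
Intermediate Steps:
$d{\left(L \right)} = L^{3}$
$j{\left(I \right)} = \frac{1}{132}$
$35459 - j{\left(d{\left(-14 \right)} \right)} = 35459 - \frac{1}{132} = \frac{4680587}{132}$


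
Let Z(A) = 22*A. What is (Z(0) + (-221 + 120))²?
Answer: 10201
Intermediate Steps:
(Z(0) + (-221 + 120))² = (22*0 + (-221 + 120))² = (0 - 101)² = (-101)² = 10201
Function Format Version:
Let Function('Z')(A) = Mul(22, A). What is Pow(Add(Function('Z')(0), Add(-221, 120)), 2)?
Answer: 10201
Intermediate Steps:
Pow(Add(Function('Z')(0), Add(-221, 120)), 2) = Pow(Add(Mul(22, 0), Add(-221, 120)), 2) = Pow(Add(0, -101), 2) = Pow(-101, 2) = 10201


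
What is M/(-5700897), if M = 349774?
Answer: -349774/5700897 ≈ -0.061354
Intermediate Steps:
M/(-5700897) = 349774/(-5700897) = 349774*(-1/5700897) = -349774/5700897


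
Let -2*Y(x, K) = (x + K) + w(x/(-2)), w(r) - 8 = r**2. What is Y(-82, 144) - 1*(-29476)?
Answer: 57201/2 ≈ 28601.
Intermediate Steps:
w(r) = 8 + r**2
Y(x, K) = -4 - K/2 - x/2 - x**2/8 (Y(x, K) = -((x + K) + (8 + (x/(-2))**2))/2 = -((K + x) + (8 + (x*(-1/2))**2))/2 = -((K + x) + (8 + (-x/2)**2))/2 = -((K + x) + (8 + x**2/4))/2 = -(8 + K + x + x**2/4)/2 = -4 - K/2 - x/2 - x**2/8)
Y(-82, 144) - 1*(-29476) = (-4 - 1/2*144 - 1/2*(-82) - 1/8*(-82)**2) - 1*(-29476) = (-4 - 72 + 41 - 1/8*6724) + 29476 = (-4 - 72 + 41 - 1681/2) + 29476 = -1751/2 + 29476 = 57201/2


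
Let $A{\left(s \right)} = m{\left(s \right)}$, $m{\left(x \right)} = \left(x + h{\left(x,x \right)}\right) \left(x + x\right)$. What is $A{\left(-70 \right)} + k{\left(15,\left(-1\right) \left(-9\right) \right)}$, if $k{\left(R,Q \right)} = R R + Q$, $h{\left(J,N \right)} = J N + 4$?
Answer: $-676526$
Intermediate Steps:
$h{\left(J,N \right)} = 4 + J N$
$m{\left(x \right)} = 2 x \left(4 + x + x^{2}\right)$ ($m{\left(x \right)} = \left(x + \left(4 + x x\right)\right) \left(x + x\right) = \left(x + \left(4 + x^{2}\right)\right) 2 x = \left(4 + x + x^{2}\right) 2 x = 2 x \left(4 + x + x^{2}\right)$)
$A{\left(s \right)} = 2 s \left(4 + s + s^{2}\right)$
$k{\left(R,Q \right)} = Q + R^{2}$ ($k{\left(R,Q \right)} = R^{2} + Q = Q + R^{2}$)
$A{\left(-70 \right)} + k{\left(15,\left(-1\right) \left(-9\right) \right)} = 2 \left(-70\right) \left(4 - 70 + \left(-70\right)^{2}\right) - \left(-9 - 15^{2}\right) = 2 \left(-70\right) \left(4 - 70 + 4900\right) + \left(9 + 225\right) = 2 \left(-70\right) 4834 + 234 = -676760 + 234 = -676526$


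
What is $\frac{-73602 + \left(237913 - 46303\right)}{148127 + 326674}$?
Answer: $\frac{39336}{158267} \approx 0.24854$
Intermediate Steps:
$\frac{-73602 + \left(237913 - 46303\right)}{148127 + 326674} = \frac{-73602 + 191610}{474801} = 118008 \cdot \frac{1}{474801} = \frac{39336}{158267}$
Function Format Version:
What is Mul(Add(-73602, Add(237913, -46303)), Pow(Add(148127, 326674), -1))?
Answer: Rational(39336, 158267) ≈ 0.24854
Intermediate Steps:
Mul(Add(-73602, Add(237913, -46303)), Pow(Add(148127, 326674), -1)) = Mul(Add(-73602, 191610), Pow(474801, -1)) = Mul(118008, Rational(1, 474801)) = Rational(39336, 158267)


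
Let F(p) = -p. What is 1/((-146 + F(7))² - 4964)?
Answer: 1/18445 ≈ 5.4215e-5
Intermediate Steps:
1/((-146 + F(7))² - 4964) = 1/((-146 - 1*7)² - 4964) = 1/((-146 - 7)² - 4964) = 1/((-153)² - 4964) = 1/(23409 - 4964) = 1/18445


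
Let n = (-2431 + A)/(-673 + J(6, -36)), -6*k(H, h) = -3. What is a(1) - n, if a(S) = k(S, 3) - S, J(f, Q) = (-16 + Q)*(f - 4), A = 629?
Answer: -4381/1554 ≈ -2.8192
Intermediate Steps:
k(H, h) = ½ (k(H, h) = -⅙*(-3) = ½)
J(f, Q) = (-16 + Q)*(-4 + f)
a(S) = ½ - S
n = 1802/777 (n = (-2431 + 629)/(-673 + (64 - 16*6 - 4*(-36) - 36*6)) = -1802/(-673 + (64 - 96 + 144 - 216)) = -1802/(-673 - 104) = -1802/(-777) = -1802*(-1/777) = 1802/777 ≈ 2.3192)
a(1) - n = (½ - 1*1) - 1*1802/777 = (½ - 1) - 1802/777 = -½ - 1802/777 = -4381/1554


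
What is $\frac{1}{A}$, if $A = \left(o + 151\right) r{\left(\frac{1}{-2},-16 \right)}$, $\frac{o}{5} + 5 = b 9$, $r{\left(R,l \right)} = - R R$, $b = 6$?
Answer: $- \frac{1}{99} \approx -0.010101$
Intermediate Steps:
$r{\left(R,l \right)} = - R^{2}$
$o = 245$ ($o = -25 + 5 \cdot 6 \cdot 9 = -25 + 5 \cdot 54 = -25 + 270 = 245$)
$A = -99$ ($A = \left(245 + 151\right) \left(- \left(\frac{1}{-2}\right)^{2}\right) = 396 \left(- \left(- \frac{1}{2}\right)^{2}\right) = 396 \left(\left(-1\right) \frac{1}{4}\right) = 396 \left(- \frac{1}{4}\right) = -99$)
$\frac{1}{A} = \frac{1}{-99} = - \frac{1}{99}$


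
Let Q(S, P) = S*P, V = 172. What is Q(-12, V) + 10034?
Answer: 7970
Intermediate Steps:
Q(S, P) = P*S
Q(-12, V) + 10034 = 172*(-12) + 10034 = -2064 + 10034 = 7970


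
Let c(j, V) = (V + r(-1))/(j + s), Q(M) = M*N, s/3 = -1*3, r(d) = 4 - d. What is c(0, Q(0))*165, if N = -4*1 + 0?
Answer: -275/3 ≈ -91.667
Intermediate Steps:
N = -4 (N = -4 + 0 = -4)
s = -9 (s = 3*(-1*3) = 3*(-3) = -9)
Q(M) = -4*M (Q(M) = M*(-4) = -4*M)
c(j, V) = (5 + V)/(-9 + j) (c(j, V) = (V + (4 - 1*(-1)))/(j - 9) = (V + (4 + 1))/(-9 + j) = (V + 5)/(-9 + j) = (5 + V)/(-9 + j))
c(0, Q(0))*165 = ((5 - 4*0)/(-9 + 0))*165 = ((5 + 0)/(-9))*165 = -⅑*5*165 = -5/9*165 = -275/3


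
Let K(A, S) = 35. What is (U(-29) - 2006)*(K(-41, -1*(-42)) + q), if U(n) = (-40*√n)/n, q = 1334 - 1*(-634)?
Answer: -4018018 + 80120*I*√29/29 ≈ -4.018e+6 + 14878.0*I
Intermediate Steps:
q = 1968 (q = 1334 + 634 = 1968)
U(n) = -40/√n
(U(-29) - 2006)*(K(-41, -1*(-42)) + q) = (-(-40)*I*√29/29 - 2006)*(35 + 1968) = (-(-40)*I*√29/29 - 2006)*2003 = (40*I*√29/29 - 2006)*2003 = (-2006 + 40*I*√29/29)*2003 = -4018018 + 80120*I*√29/29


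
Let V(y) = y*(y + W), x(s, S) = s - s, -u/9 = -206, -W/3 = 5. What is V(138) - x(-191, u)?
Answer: 16974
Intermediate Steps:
W = -15 (W = -3*5 = -15)
u = 1854 (u = -9*(-206) = 1854)
x(s, S) = 0
V(y) = y*(-15 + y) (V(y) = y*(y - 15) = y*(-15 + y))
V(138) - x(-191, u) = 138*(-15 + 138) - 1*0 = 138*123 + 0 = 16974 + 0 = 16974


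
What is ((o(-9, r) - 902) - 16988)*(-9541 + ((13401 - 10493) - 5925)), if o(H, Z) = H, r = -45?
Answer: 224775642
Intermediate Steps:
((o(-9, r) - 902) - 16988)*(-9541 + ((13401 - 10493) - 5925)) = ((-9 - 902) - 16988)*(-9541 + ((13401 - 10493) - 5925)) = (-911 - 16988)*(-9541 + (2908 - 5925)) = -17899*(-9541 - 3017) = -17899*(-12558) = 224775642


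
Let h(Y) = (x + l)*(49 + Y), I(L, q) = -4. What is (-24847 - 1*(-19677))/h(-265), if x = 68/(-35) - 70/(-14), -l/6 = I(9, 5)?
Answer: 90475/102276 ≈ 0.88462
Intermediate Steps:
l = 24 (l = -6*(-4) = 24)
x = 107/35 (x = 68*(-1/35) - 70*(-1/14) = -68/35 + 5 = 107/35 ≈ 3.0571)
h(Y) = 6629/5 + 947*Y/35 (h(Y) = (107/35 + 24)*(49 + Y) = 947*(49 + Y)/35 = 6629/5 + 947*Y/35)
(-24847 - 1*(-19677))/h(-265) = (-24847 - 1*(-19677))/(6629/5 + (947/35)*(-265)) = (-24847 + 19677)/(6629/5 - 50191/7) = -5170/(-204552/35) = -5170*(-35/204552) = 90475/102276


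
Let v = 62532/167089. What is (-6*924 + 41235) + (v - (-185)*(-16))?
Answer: 5469052591/167089 ≈ 32731.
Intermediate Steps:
v = 62532/167089 (v = 62532*(1/167089) = 62532/167089 ≈ 0.37424)
(-6*924 + 41235) + (v - (-185)*(-16)) = (-6*924 + 41235) + (62532/167089 - (-185)*(-16)) = (-5544 + 41235) + (62532/167089 - 1*2960) = 35691 + (62532/167089 - 2960) = 35691 - 494520908/167089 = 5469052591/167089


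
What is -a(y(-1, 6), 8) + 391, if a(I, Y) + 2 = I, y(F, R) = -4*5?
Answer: 413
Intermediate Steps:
y(F, R) = -20
a(I, Y) = -2 + I
-a(y(-1, 6), 8) + 391 = -(-2 - 20) + 391 = -1*(-22) + 391 = 22 + 391 = 413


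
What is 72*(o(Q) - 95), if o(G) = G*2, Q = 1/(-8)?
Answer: -6858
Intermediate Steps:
Q = -⅛ ≈ -0.12500
o(G) = 2*G
72*(o(Q) - 95) = 72*(2*(-⅛) - 95) = 72*(-¼ - 95) = 72*(-381/4) = -6858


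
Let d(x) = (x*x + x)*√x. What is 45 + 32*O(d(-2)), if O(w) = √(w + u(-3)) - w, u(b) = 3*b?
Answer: 45 + 32*√(-9 + 2*I*√2) - 64*I*√2 ≈ 59.906 + 6.6407*I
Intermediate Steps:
d(x) = √x*(x + x²) (d(x) = (x² + x)*√x = (x + x²)*√x = √x*(x + x²))
O(w) = √(-9 + w) - w (O(w) = √(w + 3*(-3)) - w = √(w - 9) - w = √(-9 + w) - w)
45 + 32*O(d(-2)) = 45 + 32*(√(-9 + (-2)^(3/2)*(1 - 2)) - (-2)^(3/2)*(1 - 2)) = 45 + 32*(√(-9 - 2*I*√2*(-1)) - (-2*I*√2)*(-1)) = 45 + 32*(√(-9 + 2*I*√2) - 2*I*√2) = 45 + (32*√(-9 + 2*I*√2) - 64*I*√2) = 45 + 32*√(-9 + 2*I*√2) - 64*I*√2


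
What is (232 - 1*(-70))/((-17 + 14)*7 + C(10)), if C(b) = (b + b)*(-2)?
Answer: -302/61 ≈ -4.9508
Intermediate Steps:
C(b) = -4*b (C(b) = (2*b)*(-2) = -4*b)
(232 - 1*(-70))/((-17 + 14)*7 + C(10)) = (232 - 1*(-70))/((-17 + 14)*7 - 4*10) = (232 + 70)/(-3*7 - 40) = 302/(-21 - 40) = 302/(-61) = -1/61*302 = -302/61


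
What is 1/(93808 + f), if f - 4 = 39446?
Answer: 1/133258 ≈ 7.5042e-6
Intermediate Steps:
f = 39450 (f = 4 + 39446 = 39450)
1/(93808 + f) = 1/(93808 + 39450) = 1/133258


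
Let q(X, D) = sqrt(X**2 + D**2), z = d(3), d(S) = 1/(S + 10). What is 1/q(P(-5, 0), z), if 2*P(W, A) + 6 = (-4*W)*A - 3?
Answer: 26*sqrt(13693)/13693 ≈ 0.22219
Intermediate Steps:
d(S) = 1/(10 + S)
P(W, A) = -9/2 - 2*A*W (P(W, A) = -3 + ((-4*W)*A - 3)/2 = -3 + (-4*A*W - 3)/2 = -3 + (-3 - 4*A*W)/2 = -3 + (-3/2 - 2*A*W) = -9/2 - 2*A*W)
z = 1/13 (z = 1/(10 + 3) = 1/13 ≈ 0.076923)
q(X, D) = sqrt(D**2 + X**2)
1/q(P(-5, 0), z) = 1/(sqrt((1/13)**2 + (-9/2 - 2*0*(-5))**2)) = 1/(sqrt(1/169 + (-9/2 + 0)**2)) = 1/(sqrt(1/169 + (-9/2)**2)) = 1/(sqrt(1/169 + 81/4)) = 1/(sqrt(13693/676)) = 1/(sqrt(13693)/26) = 26*sqrt(13693)/13693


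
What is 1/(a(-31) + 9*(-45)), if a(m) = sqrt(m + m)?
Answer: -405/164087 - I*sqrt(62)/164087 ≈ -0.0024682 - 4.7987e-5*I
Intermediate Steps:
a(m) = sqrt(2)*sqrt(m) (a(m) = sqrt(2*m) = sqrt(2)*sqrt(m))
1/(a(-31) + 9*(-45)) = 1/(sqrt(2)*sqrt(-31) + 9*(-45)) = 1/(sqrt(2)*(I*sqrt(31)) - 405) = 1/(I*sqrt(62) - 405) = 1/(-405 + I*sqrt(62))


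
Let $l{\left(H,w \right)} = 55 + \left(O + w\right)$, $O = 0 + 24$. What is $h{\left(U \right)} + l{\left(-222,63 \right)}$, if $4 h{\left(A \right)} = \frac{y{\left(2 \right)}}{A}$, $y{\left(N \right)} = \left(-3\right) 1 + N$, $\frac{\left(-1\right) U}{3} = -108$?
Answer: $\frac{184031}{1296} \approx 142.0$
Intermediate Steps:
$O = 24$
$U = 324$ ($U = \left(-3\right) \left(-108\right) = 324$)
$l{\left(H,w \right)} = 79 + w$ ($l{\left(H,w \right)} = 55 + \left(24 + w\right) = 79 + w$)
$y{\left(N \right)} = -3 + N$
$h{\left(A \right)} = - \frac{1}{4 A}$ ($h{\left(A \right)} = \frac{\left(-3 + 2\right) \frac{1}{A}}{4} = \frac{\left(-1\right) \frac{1}{A}}{4} = - \frac{1}{4 A}$)
$h{\left(U \right)} + l{\left(-222,63 \right)} = - \frac{1}{4 \cdot 324} + \left(79 + 63\right) = \left(- \frac{1}{4}\right) \frac{1}{324} + 142 = - \frac{1}{1296} + 142 = \frac{184031}{1296}$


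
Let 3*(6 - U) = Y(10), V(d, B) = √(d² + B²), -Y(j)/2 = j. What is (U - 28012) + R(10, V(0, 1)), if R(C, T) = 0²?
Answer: -83998/3 ≈ -27999.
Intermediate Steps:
Y(j) = -2*j
V(d, B) = √(B² + d²)
R(C, T) = 0
U = 38/3 (U = 6 - (-2)*10/3 = 6 - ⅓*(-20) = 6 + 20/3 = 38/3 ≈ 12.667)
(U - 28012) + R(10, V(0, 1)) = (38/3 - 28012) + 0 = -83998/3 + 0 = -83998/3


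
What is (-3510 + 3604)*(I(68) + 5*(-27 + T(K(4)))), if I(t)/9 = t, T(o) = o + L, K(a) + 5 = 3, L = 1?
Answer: 44368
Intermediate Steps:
K(a) = -2 (K(a) = -5 + 3 = -2)
T(o) = 1 + o (T(o) = o + 1 = 1 + o)
I(t) = 9*t
(-3510 + 3604)*(I(68) + 5*(-27 + T(K(4)))) = (-3510 + 3604)*(9*68 + 5*(-27 + (1 - 2))) = 94*(612 + 5*(-27 - 1)) = 94*(612 + 5*(-28)) = 94*(612 - 140) = 94*472 = 44368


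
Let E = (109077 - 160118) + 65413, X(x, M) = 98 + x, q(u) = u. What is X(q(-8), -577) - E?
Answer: -14282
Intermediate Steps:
E = 14372 (E = -51041 + 65413 = 14372)
X(q(-8), -577) - E = (98 - 8) - 1*14372 = 90 - 14372 = -14282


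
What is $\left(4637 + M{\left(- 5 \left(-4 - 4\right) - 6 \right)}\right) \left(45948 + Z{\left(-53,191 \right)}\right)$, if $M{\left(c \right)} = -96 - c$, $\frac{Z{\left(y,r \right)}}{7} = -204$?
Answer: $200651640$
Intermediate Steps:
$Z{\left(y,r \right)} = -1428$ ($Z{\left(y,r \right)} = 7 \left(-204\right) = -1428$)
$\left(4637 + M{\left(- 5 \left(-4 - 4\right) - 6 \right)}\right) \left(45948 + Z{\left(-53,191 \right)}\right) = \left(4637 - \left(90 - 5 \left(-4 - 4\right)\right)\right) \left(45948 - 1428\right) = \left(4637 - \left(90 + 40\right)\right) 44520 = \left(4637 - 130\right) 44520 = 4507 \cdot 44520 = 200651640$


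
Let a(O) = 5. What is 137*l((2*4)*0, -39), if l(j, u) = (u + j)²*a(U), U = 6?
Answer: 1041885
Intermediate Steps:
l(j, u) = 5*(j + u)² (l(j, u) = (u + j)²*5 = (j + u)²*5 = 5*(j + u)²)
137*l((2*4)*0, -39) = 137*(5*((2*4)*0 - 39)²) = 137*(5*(8*0 - 39)²) = 137*(5*(0 - 39)²) = 137*(5*(-39)²) = 137*(5*1521) = 137*7605 = 1041885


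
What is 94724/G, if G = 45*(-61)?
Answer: -94724/2745 ≈ -34.508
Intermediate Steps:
G = -2745
94724/G = 94724/(-2745) = 94724*(-1/2745) = -94724/2745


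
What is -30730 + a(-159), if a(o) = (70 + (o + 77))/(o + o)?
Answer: -1628688/53 ≈ -30730.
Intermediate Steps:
a(o) = (147 + o)/(2*o) (a(o) = (70 + (77 + o))/((2*o)) = (147 + o)*(1/(2*o)) = (147 + o)/(2*o))
-30730 + a(-159) = -30730 + (½)*(147 - 159)/(-159) = -30730 + (½)*(-1/159)*(-12) = -30730 + 2/53 = -1628688/53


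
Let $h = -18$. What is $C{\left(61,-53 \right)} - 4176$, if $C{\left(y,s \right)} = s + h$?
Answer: $-4247$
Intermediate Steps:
$C{\left(y,s \right)} = -18 + s$ ($C{\left(y,s \right)} = s - 18 = -18 + s$)
$C{\left(61,-53 \right)} - 4176 = \left(-18 - 53\right) - 4176 = -71 - 4176 = -4247$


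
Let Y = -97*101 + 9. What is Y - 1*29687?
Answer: -39475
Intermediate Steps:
Y = -9788 (Y = -9797 + 9 = -9788)
Y - 1*29687 = -9788 - 1*29687 = -9788 - 29687 = -39475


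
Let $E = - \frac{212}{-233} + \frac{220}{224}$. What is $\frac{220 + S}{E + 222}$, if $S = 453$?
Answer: $\frac{8781304}{2921343} \approx 3.0059$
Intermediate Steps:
$E = \frac{24687}{13048}$ ($E = \left(-212\right) \left(- \frac{1}{233}\right) + 220 \cdot \frac{1}{224} = \frac{212}{233} + \frac{55}{56} = \frac{24687}{13048} \approx 1.892$)
$\frac{220 + S}{E + 222} = \frac{220 + 453}{\frac{24687}{13048} + 222} = \frac{673}{\frac{2921343}{13048}} = 673 \cdot \frac{13048}{2921343} = \frac{8781304}{2921343}$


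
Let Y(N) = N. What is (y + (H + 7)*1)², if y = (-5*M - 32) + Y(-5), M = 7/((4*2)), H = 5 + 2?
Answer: 47961/64 ≈ 749.39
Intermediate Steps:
H = 7
M = 7/8 ≈ 0.87500
y = -331/8 (y = (-5*7/8 - 32) - 5 = (-35/8 - 32) - 5 = -291/8 - 5 = -331/8 ≈ -41.375)
(y + (H + 7)*1)² = (-331/8 + (7 + 7)*1)² = (-331/8 + 14*1)² = (-331/8 + 14)² = (-219/8)² = 47961/64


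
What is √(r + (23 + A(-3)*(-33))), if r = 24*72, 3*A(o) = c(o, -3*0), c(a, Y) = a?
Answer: 2*√446 ≈ 42.237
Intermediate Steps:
A(o) = o/3
r = 1728
√(r + (23 + A(-3)*(-33))) = √(1728 + (23 + ((⅓)*(-3))*(-33))) = √(1728 + (23 - 1*(-33))) = √(1728 + (23 + 33)) = √(1728 + 56) = √1784 = 2*√446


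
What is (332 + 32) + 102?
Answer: 466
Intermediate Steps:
(332 + 32) + 102 = 364 + 102 = 466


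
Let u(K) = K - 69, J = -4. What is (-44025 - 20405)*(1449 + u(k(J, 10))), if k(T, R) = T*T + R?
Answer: -90588580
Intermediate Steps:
k(T, R) = R + T² (k(T, R) = T² + R = R + T²)
u(K) = -69 + K
(-44025 - 20405)*(1449 + u(k(J, 10))) = (-44025 - 20405)*(1449 + (-69 + (10 + (-4)²))) = -64430*(1449 + (-69 + (10 + 16))) = -64430*(1449 + (-69 + 26)) = -64430*(1449 - 43) = -64430*1406 = -90588580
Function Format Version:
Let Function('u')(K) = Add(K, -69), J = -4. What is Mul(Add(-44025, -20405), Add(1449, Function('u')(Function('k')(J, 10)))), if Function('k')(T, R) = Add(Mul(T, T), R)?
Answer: -90588580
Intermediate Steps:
Function('k')(T, R) = Add(R, Pow(T, 2)) (Function('k')(T, R) = Add(Pow(T, 2), R) = Add(R, Pow(T, 2)))
Function('u')(K) = Add(-69, K)
Mul(Add(-44025, -20405), Add(1449, Function('u')(Function('k')(J, 10)))) = Mul(Add(-44025, -20405), Add(1449, Add(-69, Add(10, Pow(-4, 2))))) = Mul(-64430, Add(1449, Add(-69, Add(10, 16)))) = Mul(-64430, Add(1449, Add(-69, 26))) = Mul(-64430, Add(1449, -43)) = Mul(-64430, 1406) = -90588580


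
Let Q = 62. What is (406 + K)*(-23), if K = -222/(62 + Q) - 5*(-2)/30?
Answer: -1730635/186 ≈ -9304.5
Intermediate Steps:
K = -271/186 (K = -222/(62 + 62) - 5*(-2)/30 = -222/124 + 10*(1/30) = -222*1/124 + ⅓ = -111/62 + ⅓ = -271/186 ≈ -1.4570)
(406 + K)*(-23) = (406 - 271/186)*(-23) = (75245/186)*(-23) = -1730635/186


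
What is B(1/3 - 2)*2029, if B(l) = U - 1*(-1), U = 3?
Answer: 8116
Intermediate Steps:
B(l) = 4 (B(l) = 3 - 1*(-1) = 3 + 1 = 4)
B(1/3 - 2)*2029 = 4*2029 = 8116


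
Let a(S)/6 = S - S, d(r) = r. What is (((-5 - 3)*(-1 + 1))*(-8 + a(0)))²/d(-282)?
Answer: 0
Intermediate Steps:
a(S) = 0 (a(S) = 6*(S - S) = 6*0 = 0)
(((-5 - 3)*(-1 + 1))*(-8 + a(0)))²/d(-282) = (((-5 - 3)*(-1 + 1))*(-8 + 0))²/(-282) = (-8*0*(-8))²*(-1/282) = (0*(-8))²*(-1/282) = 0²*(-1/282) = 0*(-1/282) = 0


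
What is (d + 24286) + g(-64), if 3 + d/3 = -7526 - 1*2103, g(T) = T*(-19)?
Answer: -3394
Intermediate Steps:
g(T) = -19*T
d = -28896 (d = -9 + 3*(-7526 - 1*2103) = -9 + 3*(-7526 - 2103) = -9 + 3*(-9629) = -9 - 28887 = -28896)
(d + 24286) + g(-64) = (-28896 + 24286) - 19*(-64) = -4610 + 1216 = -3394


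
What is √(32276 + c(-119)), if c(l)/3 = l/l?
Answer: 13*√191 ≈ 179.66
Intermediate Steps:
c(l) = 3 (c(l) = 3*(l/l) = 3*1 = 3)
√(32276 + c(-119)) = √(32276 + 3) = √32279 = 13*√191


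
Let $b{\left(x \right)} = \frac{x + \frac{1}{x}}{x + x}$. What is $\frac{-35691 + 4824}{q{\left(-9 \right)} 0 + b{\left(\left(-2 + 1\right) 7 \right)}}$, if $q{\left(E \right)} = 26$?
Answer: $- \frac{1512483}{25} \approx -60499.0$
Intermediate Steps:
$b{\left(x \right)} = \frac{x + \frac{1}{x}}{2 x}$
$\frac{-35691 + 4824}{q{\left(-9 \right)} 0 + b{\left(\left(-2 + 1\right) 7 \right)}} = \frac{-35691 + 4824}{26 \cdot 0 + \frac{1 + \left(\left(-2 + 1\right) 7\right)^{2}}{2 \cdot 49 \left(-2 + 1\right)^{2}}} = - \frac{30867}{0 + \frac{1 + \left(\left(-1\right) 7\right)^{2}}{2 \cdot 49}} = - \frac{30867}{0 + \frac{1 + \left(-7\right)^{2}}{2 \cdot 49}} = - \frac{30867}{0 + \frac{1}{2} \cdot \frac{1}{49} \left(1 + 49\right)} = - \frac{30867}{0 + \frac{1}{2} \cdot \frac{1}{49} \cdot 50} = - \frac{30867}{0 + \frac{25}{49}} = - \frac{30867}{\frac{25}{49}} = \left(-30867\right) \frac{49}{25} = - \frac{1512483}{25}$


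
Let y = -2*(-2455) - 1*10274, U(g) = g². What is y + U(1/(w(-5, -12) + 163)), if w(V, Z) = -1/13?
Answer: -24062496167/4485924 ≈ -5364.0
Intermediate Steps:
w(V, Z) = -1/13 (w(V, Z) = -1*1/13 = -1/13)
y = -5364 (y = 4910 - 10274 = -5364)
y + U(1/(w(-5, -12) + 163)) = -5364 + (1/(-1/13 + 163))² = -5364 + (1/(2118/13))² = -5364 + (13/2118)² = -5364 + 169/4485924 = -24062496167/4485924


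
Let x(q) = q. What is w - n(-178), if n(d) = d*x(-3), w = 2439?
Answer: 1905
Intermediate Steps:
n(d) = -3*d (n(d) = d*(-3) = -3*d)
w - n(-178) = 2439 - (-3)*(-178) = 2439 - 1*534 = 2439 - 534 = 1905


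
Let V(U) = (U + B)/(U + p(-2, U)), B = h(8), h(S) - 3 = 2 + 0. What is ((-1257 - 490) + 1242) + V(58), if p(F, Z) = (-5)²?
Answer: -41852/83 ≈ -504.24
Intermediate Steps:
p(F, Z) = 25
h(S) = 5 (h(S) = 3 + (2 + 0) = 3 + 2 = 5)
B = 5
V(U) = (5 + U)/(25 + U) (V(U) = (U + 5)/(U + 25) = (5 + U)/(25 + U))
((-1257 - 490) + 1242) + V(58) = ((-1257 - 490) + 1242) + (5 + 58)/(25 + 58) = (-1747 + 1242) + 63/83 = -505 + (1/83)*63 = -505 + 63/83 = -41852/83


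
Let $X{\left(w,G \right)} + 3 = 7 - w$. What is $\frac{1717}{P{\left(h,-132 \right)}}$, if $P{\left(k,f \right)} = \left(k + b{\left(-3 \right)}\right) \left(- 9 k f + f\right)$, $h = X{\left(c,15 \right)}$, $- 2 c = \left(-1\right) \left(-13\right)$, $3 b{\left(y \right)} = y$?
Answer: $\frac{101}{6897} \approx 0.014644$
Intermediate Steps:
$b{\left(y \right)} = \frac{y}{3}$
$c = - \frac{13}{2}$ ($c = - \frac{\left(-1\right) \left(-13\right)}{2} = \left(- \frac{1}{2}\right) 13 = - \frac{13}{2} \approx -6.5$)
$X{\left(w,G \right)} = 4 - w$ ($X{\left(w,G \right)} = -3 - \left(-7 + w\right) = 4 - w$)
$h = \frac{21}{2}$ ($h = 4 - - \frac{13}{2} = 4 + \frac{13}{2} = \frac{21}{2} \approx 10.5$)
$P{\left(k,f \right)} = \left(-1 + k\right) \left(f - 9 f k\right)$ ($P{\left(k,f \right)} = \left(k + \frac{1}{3} \left(-3\right)\right) \left(- 9 k f + f\right) = \left(k - 1\right) \left(- 9 f k + f\right) = \left(-1 + k\right) \left(f - 9 f k\right)$)
$\frac{1717}{P{\left(h,-132 \right)}} = \frac{1717}{\left(-132\right) \left(-1 - 9 \left(\frac{21}{2}\right)^{2} + 10 \cdot \frac{21}{2}\right)} = \frac{1717}{\left(-132\right) \left(-1 - \frac{3969}{4} + 105\right)} = \frac{1717}{\left(-132\right) \left(- \frac{3553}{4}\right)} = \frac{1717}{117249} = 1717 \cdot \frac{1}{117249} = \frac{101}{6897}$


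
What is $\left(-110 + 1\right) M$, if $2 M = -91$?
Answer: $\frac{9919}{2} \approx 4959.5$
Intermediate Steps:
$M = - \frac{91}{2}$ ($M = \frac{1}{2} \left(-91\right) = - \frac{91}{2} \approx -45.5$)
$\left(-110 + 1\right) M = \left(-110 + 1\right) \left(- \frac{91}{2}\right) = \left(-109\right) \left(- \frac{91}{2}\right) = \frac{9919}{2}$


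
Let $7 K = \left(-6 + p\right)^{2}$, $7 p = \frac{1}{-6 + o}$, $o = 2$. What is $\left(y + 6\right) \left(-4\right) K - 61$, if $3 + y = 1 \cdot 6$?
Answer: $- \frac{340741}{1372} \approx -248.35$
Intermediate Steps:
$y = 3$ ($y = -3 + 1 \cdot 6 = -3 + 6 = 3$)
$p = - \frac{1}{28}$ ($p = \frac{1}{7 \left(-6 + 2\right)} = \frac{1}{7 \left(-4\right)} = \frac{1}{7} \left(- \frac{1}{4}\right) = - \frac{1}{28} \approx -0.035714$)
$K = \frac{28561}{5488}$ ($K = \frac{\left(-6 - \frac{1}{28}\right)^{2}}{7} = \frac{\left(- \frac{169}{28}\right)^{2}}{7} = \frac{1}{7} \cdot \frac{28561}{784} = \frac{28561}{5488} \approx 5.2043$)
$\left(y + 6\right) \left(-4\right) K - 61 = \left(3 + 6\right) \left(-4\right) \frac{28561}{5488} - 61 = 9 \left(-4\right) \frac{28561}{5488} - 61 = \left(-36\right) \frac{28561}{5488} - 61 = - \frac{257049}{1372} - 61 = - \frac{340741}{1372}$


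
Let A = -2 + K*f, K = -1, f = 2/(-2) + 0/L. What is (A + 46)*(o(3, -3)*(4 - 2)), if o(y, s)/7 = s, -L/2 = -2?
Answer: -1890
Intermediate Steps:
L = 4 (L = -2*(-2) = 4)
o(y, s) = 7*s
f = -1 (f = 2/(-2) + 0/4 = 2*(-½) + 0*(¼) = -1 + 0 = -1)
A = -1 (A = -2 - 1*(-1) = -2 + 1 = -1)
(A + 46)*(o(3, -3)*(4 - 2)) = (-1 + 46)*((7*(-3))*(4 - 2)) = 45*(-21*2) = 45*(-42) = -1890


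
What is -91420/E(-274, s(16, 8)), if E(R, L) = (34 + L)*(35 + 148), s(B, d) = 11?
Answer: -18284/1647 ≈ -11.101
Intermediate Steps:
E(R, L) = 6222 + 183*L (E(R, L) = (34 + L)*183 = 6222 + 183*L)
-91420/E(-274, s(16, 8)) = -91420/(6222 + 183*11) = -91420/(6222 + 2013) = -91420/8235 = -91420*1/8235 = -18284/1647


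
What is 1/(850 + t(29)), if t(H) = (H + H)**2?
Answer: 1/4214 ≈ 0.00023730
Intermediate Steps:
t(H) = 4*H**2 (t(H) = (2*H)**2 = 4*H**2)
1/(850 + t(29)) = 1/(850 + 4*29**2) = 1/(850 + 4*841) = 1/(850 + 3364) = 1/4214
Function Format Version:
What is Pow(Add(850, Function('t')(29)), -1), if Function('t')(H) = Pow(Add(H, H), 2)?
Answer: Rational(1, 4214) ≈ 0.00023730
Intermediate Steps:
Function('t')(H) = Mul(4, Pow(H, 2)) (Function('t')(H) = Pow(Mul(2, H), 2) = Mul(4, Pow(H, 2)))
Pow(Add(850, Function('t')(29)), -1) = Pow(Add(850, Mul(4, Pow(29, 2))), -1) = Pow(Add(850, Mul(4, 841)), -1) = Pow(Add(850, 3364), -1) = Pow(4214, -1) = Rational(1, 4214)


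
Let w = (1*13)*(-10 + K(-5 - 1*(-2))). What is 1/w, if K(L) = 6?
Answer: -1/52 ≈ -0.019231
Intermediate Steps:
w = -52 (w = (1*13)*(-10 + 6) = 13*(-4) = -52)
1/w = 1/(-52) = -1/52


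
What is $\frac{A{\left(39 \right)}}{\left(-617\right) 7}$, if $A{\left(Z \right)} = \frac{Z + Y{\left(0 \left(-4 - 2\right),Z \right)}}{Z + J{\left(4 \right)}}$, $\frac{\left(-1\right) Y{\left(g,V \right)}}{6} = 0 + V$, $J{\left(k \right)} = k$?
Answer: $\frac{195}{185717} \approx 0.00105$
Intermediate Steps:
$Y{\left(g,V \right)} = - 6 V$ ($Y{\left(g,V \right)} = - 6 \left(0 + V\right) = - 6 V$)
$A{\left(Z \right)} = - \frac{5 Z}{4 + Z}$ ($A{\left(Z \right)} = \frac{Z - 6 Z}{Z + 4} = \frac{\left(-5\right) Z}{4 + Z} = - \frac{5 Z}{4 + Z}$)
$\frac{A{\left(39 \right)}}{\left(-617\right) 7} = \frac{\left(-5\right) 39 \frac{1}{4 + 39}}{\left(-617\right) 7} = \frac{\left(-5\right) 39 \cdot \frac{1}{43}}{-4319} = \left(-5\right) 39 \cdot \frac{1}{43} \left(- \frac{1}{4319}\right) = \left(- \frac{195}{43}\right) \left(- \frac{1}{4319}\right) = \frac{195}{185717}$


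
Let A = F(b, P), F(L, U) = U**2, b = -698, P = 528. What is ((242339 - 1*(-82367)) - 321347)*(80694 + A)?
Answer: 1207486602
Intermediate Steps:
A = 278784 (A = 528**2 = 278784)
((242339 - 1*(-82367)) - 321347)*(80694 + A) = ((242339 - 1*(-82367)) - 321347)*(80694 + 278784) = ((242339 + 82367) - 321347)*359478 = (324706 - 321347)*359478 = 3359*359478 = 1207486602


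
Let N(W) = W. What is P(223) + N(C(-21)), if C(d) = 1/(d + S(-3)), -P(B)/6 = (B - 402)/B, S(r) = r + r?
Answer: 28775/6021 ≈ 4.7791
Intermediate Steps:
S(r) = 2*r
P(B) = -6*(-402 + B)/B (P(B) = -6*(B - 402)/B = -6*(-402 + B)/B)
C(d) = 1/(-6 + d) (C(d) = 1/(d + 2*(-3)) = 1/(d - 6) = 1/(-6 + d))
P(223) + N(C(-21)) = (-6 + 2412/223) + 1/(-6 - 21) = (-6 + 2412*(1/223)) + 1/(-27) = (-6 + 2412/223) - 1/27 = 1074/223 - 1/27 = 28775/6021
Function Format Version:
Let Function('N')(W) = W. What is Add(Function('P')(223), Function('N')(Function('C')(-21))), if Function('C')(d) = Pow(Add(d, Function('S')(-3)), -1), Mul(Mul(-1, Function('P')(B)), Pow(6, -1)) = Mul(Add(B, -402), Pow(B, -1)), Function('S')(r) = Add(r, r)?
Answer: Rational(28775, 6021) ≈ 4.7791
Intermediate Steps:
Function('S')(r) = Mul(2, r)
Function('P')(B) = Mul(-6, Pow(B, -1), Add(-402, B)) (Function('P')(B) = Mul(-6, Mul(Add(B, -402), Pow(B, -1))) = Mul(-6, Mul(Add(-402, B), Pow(B, -1))) = Mul(-6, Mul(Pow(B, -1), Add(-402, B))) = Mul(-6, Pow(B, -1), Add(-402, B)))
Function('C')(d) = Pow(Add(-6, d), -1) (Function('C')(d) = Pow(Add(d, Mul(2, -3)), -1) = Pow(Add(d, -6), -1) = Pow(Add(-6, d), -1))
Add(Function('P')(223), Function('N')(Function('C')(-21))) = Add(Add(-6, Mul(2412, Pow(223, -1))), Pow(Add(-6, -21), -1)) = Add(Add(-6, Mul(2412, Rational(1, 223))), Pow(-27, -1)) = Add(Add(-6, Rational(2412, 223)), Rational(-1, 27)) = Add(Rational(1074, 223), Rational(-1, 27)) = Rational(28775, 6021)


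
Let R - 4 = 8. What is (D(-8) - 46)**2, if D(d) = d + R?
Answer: 1764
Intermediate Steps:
R = 12 (R = 4 + 8 = 12)
D(d) = 12 + d (D(d) = d + 12 = 12 + d)
(D(-8) - 46)**2 = ((12 - 8) - 46)**2 = (4 - 46)**2 = (-42)**2 = 1764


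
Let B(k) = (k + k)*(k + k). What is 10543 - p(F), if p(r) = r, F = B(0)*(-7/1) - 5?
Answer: 10548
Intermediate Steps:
B(k) = 4*k**2 (B(k) = (2*k)*(2*k) = 4*k**2)
F = -5 (F = (4*0**2)*(-7/1) - 5 = (4*0)*(-7*1) - 5 = 0*(-7) - 5 = 0 - 5 = -5)
10543 - p(F) = 10543 - 1*(-5) = 10543 + 5 = 10548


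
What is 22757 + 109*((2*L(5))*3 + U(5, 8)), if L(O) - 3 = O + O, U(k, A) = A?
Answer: 32131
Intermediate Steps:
L(O) = 3 + 2*O (L(O) = 3 + (O + O) = 3 + 2*O)
22757 + 109*((2*L(5))*3 + U(5, 8)) = 22757 + 109*((2*(3 + 2*5))*3 + 8) = 22757 + 109*((2*(3 + 10))*3 + 8) = 22757 + 109*((2*13)*3 + 8) = 22757 + 109*(26*3 + 8) = 22757 + 109*(78 + 8) = 22757 + 109*86 = 22757 + 9374 = 32131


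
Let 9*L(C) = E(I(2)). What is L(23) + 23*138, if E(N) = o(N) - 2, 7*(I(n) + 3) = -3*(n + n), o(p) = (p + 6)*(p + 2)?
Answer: 1399465/441 ≈ 3173.4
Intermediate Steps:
o(p) = (2 + p)*(6 + p) (o(p) = (6 + p)*(2 + p) = (2 + p)*(6 + p))
I(n) = -3 - 6*n/7 (I(n) = -3 + (-3*(n + n))/7 = -3 + (-6*n)/7 = -3 - 6*n/7)
E(N) = 10 + N² + 8*N (E(N) = (12 + N² + 8*N) - 2 = 10 + N² + 8*N)
L(C) = -269/441 (L(C) = (10 + (-3 - 6/7*2)² + 8*(-3 - 6/7*2))/9 = (10 + (-3 - 12/7)² + 8*(-3 - 12/7))/9 = (10 + (-33/7)² + 8*(-33/7))/9 = (10 + 1089/49 - 264/7)/9 = (⅑)*(-269/49) = -269/441)
L(23) + 23*138 = -269/441 + 23*138 = -269/441 + 3174 = 1399465/441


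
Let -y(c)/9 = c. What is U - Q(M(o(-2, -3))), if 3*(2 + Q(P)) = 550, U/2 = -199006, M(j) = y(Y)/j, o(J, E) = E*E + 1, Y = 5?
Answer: -1194580/3 ≈ -3.9819e+5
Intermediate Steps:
o(J, E) = 1 + E² (o(J, E) = E² + 1 = 1 + E²)
y(c) = -9*c
M(j) = -45/j (M(j) = (-9*5)/j = -45/j)
U = -398012 (U = 2*(-199006) = -398012)
Q(P) = 544/3 (Q(P) = -2 + (⅓)*550 = -2 + 550/3 = 544/3)
U - Q(M(o(-2, -3))) = -398012 - 1*544/3 = -398012 - 544/3 = -1194580/3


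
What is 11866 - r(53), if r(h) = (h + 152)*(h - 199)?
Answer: 41796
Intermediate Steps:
r(h) = (-199 + h)*(152 + h) (r(h) = (152 + h)*(-199 + h) = (-199 + h)*(152 + h))
11866 - r(53) = 11866 - (-30248 + 53² - 47*53) = 11866 - (-30248 + 2809 - 2491) = 11866 - 1*(-29930) = 11866 + 29930 = 41796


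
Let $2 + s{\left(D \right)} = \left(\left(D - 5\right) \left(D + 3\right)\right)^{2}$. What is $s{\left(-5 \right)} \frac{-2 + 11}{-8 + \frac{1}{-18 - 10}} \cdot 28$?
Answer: $- \frac{312032}{25} \approx -12481.0$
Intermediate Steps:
$s{\left(D \right)} = -2 + \left(-5 + D\right)^{2} \left(3 + D\right)^{2}$ ($s{\left(D \right)} = -2 + \left(\left(D - 5\right) \left(D + 3\right)\right)^{2} = -2 + \left(\left(-5 + D\right) \left(3 + D\right)\right)^{2} = -2 + \left(-5 + D\right)^{2} \left(3 + D\right)^{2}$)
$s{\left(-5 \right)} \frac{-2 + 11}{-8 + \frac{1}{-18 - 10}} \cdot 28 = \left(-2 + \left(-5 - 5\right)^{2} \left(3 - 5\right)^{2}\right) \frac{-2 + 11}{-8 + \frac{1}{-18 - 10}} \cdot 28 = \left(-2 + \left(-10\right)^{2} \left(-2\right)^{2}\right) \frac{9}{-8 + \frac{1}{-28}} \cdot 28 = \left(-2 + 100 \cdot 4\right) \frac{9}{-8 - \frac{1}{28}} \cdot 28 = \left(-2 + 400\right) \frac{9}{- \frac{225}{28}} \cdot 28 = 398 \cdot 9 \left(- \frac{28}{225}\right) 28 = 398 \left(- \frac{28}{25}\right) 28 = \left(- \frac{11144}{25}\right) 28 = - \frac{312032}{25}$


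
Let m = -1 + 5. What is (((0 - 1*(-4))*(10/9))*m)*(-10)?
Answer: -1600/9 ≈ -177.78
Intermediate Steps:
m = 4
(((0 - 1*(-4))*(10/9))*m)*(-10) = (((0 - 1*(-4))*(10/9))*4)*(-10) = (((0 + 4)*(10*(1/9)))*4)*(-10) = ((4*(10/9))*4)*(-10) = ((40/9)*4)*(-10) = (160/9)*(-10) = -1600/9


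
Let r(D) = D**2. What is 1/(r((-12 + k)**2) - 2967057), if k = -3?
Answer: -1/2916432 ≈ -3.4288e-7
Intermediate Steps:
1/(r((-12 + k)**2) - 2967057) = 1/(((-12 - 3)**2)**2 - 2967057) = 1/(((-15)**2)**2 - 2967057) = 1/(225**2 - 2967057) = 1/(50625 - 2967057) = 1/(-2916432) = -1/2916432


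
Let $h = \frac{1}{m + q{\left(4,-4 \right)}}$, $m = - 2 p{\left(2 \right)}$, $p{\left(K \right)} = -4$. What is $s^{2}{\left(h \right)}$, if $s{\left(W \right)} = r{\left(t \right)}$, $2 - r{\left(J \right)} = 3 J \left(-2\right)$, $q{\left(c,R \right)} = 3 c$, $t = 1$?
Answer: $64$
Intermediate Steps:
$m = 8$ ($m = \left(-2\right) \left(-4\right) = 8$)
$h = \frac{1}{20}$ ($h = \frac{1}{8 + 3 \cdot 4} = \frac{1}{8 + 12} = \frac{1}{20} \approx 0.05$)
$r{\left(J \right)} = 2 + 6 J$ ($r{\left(J \right)} = 2 - 3 J \left(-2\right) = 2 - - 6 J = 2 + 6 J$)
$s{\left(W \right)} = 8$ ($s{\left(W \right)} = 2 + 6 \cdot 1 = 2 + 6 = 8$)
$s^{2}{\left(h \right)} = 8^{2} = 64$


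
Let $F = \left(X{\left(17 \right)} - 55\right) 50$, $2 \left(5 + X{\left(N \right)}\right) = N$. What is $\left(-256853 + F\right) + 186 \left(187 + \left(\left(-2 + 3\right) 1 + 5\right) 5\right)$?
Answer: $-219066$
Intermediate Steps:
$X{\left(N \right)} = -5 + \frac{N}{2}$
$F = -2575$ ($F = \left(\left(-5 + \frac{1}{2} \cdot 17\right) - 55\right) 50 = \left(\left(-5 + \frac{17}{2}\right) - 55\right) 50 = \left(\frac{7}{2} - 55\right) 50 = \left(- \frac{103}{2}\right) 50 = -2575$)
$\left(-256853 + F\right) + 186 \left(187 + \left(\left(-2 + 3\right) 1 + 5\right) 5\right) = \left(-256853 - 2575\right) + 186 \left(187 + \left(\left(-2 + 3\right) 1 + 5\right) 5\right) = -259428 + 186 \left(187 + \left(1 \cdot 1 + 5\right) 5\right) = -259428 + 186 \left(187 + \left(1 + 5\right) 5\right) = -259428 + 186 \left(187 + 6 \cdot 5\right) = -259428 + 186 \left(187 + 30\right) = -259428 + 186 \cdot 217 = -259428 + 40362 = -219066$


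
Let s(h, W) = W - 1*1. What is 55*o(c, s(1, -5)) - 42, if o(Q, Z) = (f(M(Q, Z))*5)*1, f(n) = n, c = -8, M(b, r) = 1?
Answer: 233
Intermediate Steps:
s(h, W) = -1 + W (s(h, W) = W - 1 = -1 + W)
o(Q, Z) = 5 (o(Q, Z) = (1*5)*1 = 5*1 = 5)
55*o(c, s(1, -5)) - 42 = 55*5 - 42 = 275 - 42 = 233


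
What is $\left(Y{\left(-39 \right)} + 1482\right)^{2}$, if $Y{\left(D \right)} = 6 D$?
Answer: $1557504$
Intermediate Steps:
$\left(Y{\left(-39 \right)} + 1482\right)^{2} = \left(6 \left(-39\right) + 1482\right)^{2} = \left(-234 + 1482\right)^{2} = 1248^{2} = 1557504$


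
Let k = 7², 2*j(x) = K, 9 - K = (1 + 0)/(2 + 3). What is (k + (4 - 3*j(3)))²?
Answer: 39601/25 ≈ 1584.0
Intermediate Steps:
K = 44/5 (K = 9 - (1 + 0)/(2 + 3) = 9 - 1/5 = 9 - 1*⅕ = 9 - ⅕ = 44/5 ≈ 8.8000)
j(x) = 22/5 (j(x) = (½)*(44/5) = 22/5)
k = 49
(k + (4 - 3*j(3)))² = (49 + (4 - 3*22/5))² = (49 + (4 - 66/5))² = (49 - 46/5)² = (199/5)² = 39601/25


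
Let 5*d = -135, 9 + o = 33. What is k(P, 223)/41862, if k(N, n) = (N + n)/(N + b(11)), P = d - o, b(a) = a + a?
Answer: -86/606999 ≈ -0.00014168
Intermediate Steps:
o = 24 (o = -9 + 33 = 24)
d = -27 (d = (1/5)*(-135) = -27)
b(a) = 2*a
P = -51 (P = -27 - 1*24 = -27 - 24 = -51)
k(N, n) = (N + n)/(22 + N) (k(N, n) = (N + n)/(N + 2*11) = (N + n)/(N + 22) = (N + n)/(22 + N))
k(P, 223)/41862 = ((-51 + 223)/(22 - 51))/41862 = (172/(-29))*(1/41862) = -1/29*172*(1/41862) = -172/29*1/41862 = -86/606999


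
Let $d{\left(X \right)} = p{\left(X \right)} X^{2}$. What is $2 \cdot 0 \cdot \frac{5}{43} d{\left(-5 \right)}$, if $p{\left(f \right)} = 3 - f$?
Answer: $0$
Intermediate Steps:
$d{\left(X \right)} = X^{2} \left(3 - X\right)$ ($d{\left(X \right)} = \left(3 - X\right) X^{2} = X^{2} \left(3 - X\right)$)
$2 \cdot 0 \cdot \frac{5}{43} d{\left(-5 \right)} = 2 \cdot 0 \cdot \frac{5}{43} \left(-5\right)^{2} \left(3 - -5\right) = 0 \cdot 5 \cdot \frac{1}{43} \cdot 25 \left(3 + 5\right) = 0 \cdot \frac{5}{43} \cdot 25 \cdot 8 = 0 \cdot 200 = 0$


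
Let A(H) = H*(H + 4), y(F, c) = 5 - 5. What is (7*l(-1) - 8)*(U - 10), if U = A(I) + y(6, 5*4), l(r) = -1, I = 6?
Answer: -750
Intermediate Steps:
y(F, c) = 0
A(H) = H*(4 + H)
U = 60 (U = 6*(4 + 6) + 0 = 6*10 + 0 = 60 + 0 = 60)
(7*l(-1) - 8)*(U - 10) = (7*(-1) - 8)*(60 - 10) = (-7 - 8)*50 = -15*50 = -750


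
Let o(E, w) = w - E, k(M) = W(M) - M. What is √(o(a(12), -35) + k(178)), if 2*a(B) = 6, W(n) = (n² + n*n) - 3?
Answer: √63149 ≈ 251.29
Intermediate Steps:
W(n) = -3 + 2*n² (W(n) = (n² + n²) - 3 = 2*n² - 3 = -3 + 2*n²)
a(B) = 3 (a(B) = (½)*6 = 3)
k(M) = -3 - M + 2*M² (k(M) = (-3 + 2*M²) - M = -3 - M + 2*M²)
√(o(a(12), -35) + k(178)) = √((-35 - 1*3) + (-3 - 1*178 + 2*178²)) = √((-35 - 3) + (-3 - 178 + 2*31684)) = √(-38 + (-3 - 178 + 63368)) = √(-38 + 63187) = √63149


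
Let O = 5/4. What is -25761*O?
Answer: -128805/4 ≈ -32201.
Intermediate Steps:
O = 5/4 (O = 5*(1/4) = 5/4 ≈ 1.2500)
-25761*O = -25761*5/4 = -128805/4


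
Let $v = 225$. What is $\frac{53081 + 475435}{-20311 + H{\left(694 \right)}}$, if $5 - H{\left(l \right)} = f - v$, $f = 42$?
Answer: $- \frac{528516}{20123} \approx -26.264$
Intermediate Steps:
$H{\left(l \right)} = 188$ ($H{\left(l \right)} = 5 - \left(42 - 225\right) = 5 - -183 = 5 + 183 = 188$)
$\frac{53081 + 475435}{-20311 + H{\left(694 \right)}} = \frac{53081 + 475435}{-20311 + 188} = \frac{528516}{-20123} = 528516 \left(- \frac{1}{20123}\right) = - \frac{528516}{20123}$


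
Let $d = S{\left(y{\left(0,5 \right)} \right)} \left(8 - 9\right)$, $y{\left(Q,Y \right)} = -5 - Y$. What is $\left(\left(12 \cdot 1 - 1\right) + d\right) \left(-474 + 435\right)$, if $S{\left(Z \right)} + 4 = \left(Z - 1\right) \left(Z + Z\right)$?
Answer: $7995$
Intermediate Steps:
$S{\left(Z \right)} = -4 + 2 Z \left(-1 + Z\right)$ ($S{\left(Z \right)} = -4 + \left(Z - 1\right) \left(Z + Z\right) = -4 + \left(-1 + Z\right) 2 Z = -4 + 2 Z \left(-1 + Z\right)$)
$d = -216$ ($d = \left(-4 - 2 \left(-5 - 5\right) + 2 \left(-5 - 5\right)^{2}\right) \left(8 - 9\right) = \left(-4 - 2 \left(-5 - 5\right) + 2 \left(-5 - 5\right)^{2}\right) \left(-1\right) = \left(-4 - -20 + 2 \left(-10\right)^{2}\right) \left(-1\right) = \left(-4 + 20 + 2 \cdot 100\right) \left(-1\right) = \left(-4 + 20 + 200\right) \left(-1\right) = 216 \left(-1\right) = -216$)
$\left(\left(12 \cdot 1 - 1\right) + d\right) \left(-474 + 435\right) = \left(\left(12 \cdot 1 - 1\right) - 216\right) \left(-474 + 435\right) = \left(\left(12 - 1\right) - 216\right) \left(-39\right) = \left(11 - 216\right) \left(-39\right) = \left(-205\right) \left(-39\right) = 7995$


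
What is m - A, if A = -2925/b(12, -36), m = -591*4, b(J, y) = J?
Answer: -8481/4 ≈ -2120.3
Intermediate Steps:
m = -2364
A = -975/4 (A = -2925/12 = -2925*1/12 = -975/4 ≈ -243.75)
m - A = -2364 - 1*(-975/4) = -2364 + 975/4 = -8481/4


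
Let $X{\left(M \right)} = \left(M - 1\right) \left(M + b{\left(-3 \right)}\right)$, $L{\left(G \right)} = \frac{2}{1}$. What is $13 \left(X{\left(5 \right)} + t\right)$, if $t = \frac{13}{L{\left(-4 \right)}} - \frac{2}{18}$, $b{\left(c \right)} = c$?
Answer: $\frac{3367}{18} \approx 187.06$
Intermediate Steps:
$L{\left(G \right)} = 2$ ($L{\left(G \right)} = 2 \cdot 1 = 2$)
$X{\left(M \right)} = \left(-1 + M\right) \left(-3 + M\right)$ ($X{\left(M \right)} = \left(M - 1\right) \left(M - 3\right) = \left(-1 + M\right) \left(-3 + M\right)$)
$t = \frac{115}{18}$ ($t = \frac{13}{2} - \frac{2}{18} = 13 \cdot \frac{1}{2} - \frac{1}{9} = \frac{13}{2} - \frac{1}{9} = \frac{115}{18} \approx 6.3889$)
$13 \left(X{\left(5 \right)} + t\right) = 13 \left(\left(3 + 5^{2} - 20\right) + \frac{115}{18}\right) = 13 \left(\left(3 + 25 - 20\right) + \frac{115}{18}\right) = 13 \left(8 + \frac{115}{18}\right) = 13 \cdot \frac{259}{18} = \frac{3367}{18}$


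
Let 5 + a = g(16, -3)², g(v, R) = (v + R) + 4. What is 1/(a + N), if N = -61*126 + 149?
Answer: -1/7253 ≈ -0.00013787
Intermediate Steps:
g(v, R) = 4 + R + v (g(v, R) = (R + v) + 4 = 4 + R + v)
N = -7537 (N = -7686 + 149 = -7537)
a = 284 (a = -5 + (4 - 3 + 16)² = -5 + 17² = -5 + 289 = 284)
1/(a + N) = 1/(284 - 7537) = 1/(-7253) = -1/7253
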